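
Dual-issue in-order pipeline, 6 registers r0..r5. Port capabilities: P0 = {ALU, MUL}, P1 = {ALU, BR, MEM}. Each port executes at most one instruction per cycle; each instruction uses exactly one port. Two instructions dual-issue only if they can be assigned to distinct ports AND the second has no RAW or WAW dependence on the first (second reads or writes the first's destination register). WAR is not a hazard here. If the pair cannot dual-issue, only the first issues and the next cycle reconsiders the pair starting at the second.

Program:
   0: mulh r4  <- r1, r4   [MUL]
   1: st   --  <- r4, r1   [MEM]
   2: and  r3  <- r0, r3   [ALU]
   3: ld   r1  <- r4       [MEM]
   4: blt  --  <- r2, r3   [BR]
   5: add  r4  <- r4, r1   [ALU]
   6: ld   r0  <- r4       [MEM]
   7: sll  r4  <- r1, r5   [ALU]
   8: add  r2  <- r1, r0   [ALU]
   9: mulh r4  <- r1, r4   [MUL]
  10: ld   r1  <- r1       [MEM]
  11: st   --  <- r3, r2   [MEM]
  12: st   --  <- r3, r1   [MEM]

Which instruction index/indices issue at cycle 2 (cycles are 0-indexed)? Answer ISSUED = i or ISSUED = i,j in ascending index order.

[0] i0  mulh  -- RAW r4
[1] i1,i2  st;and  -- 2-wide
[2] i3  ld  -- no-port MEM/BR
[3] i4,i5  blt;add  -- 2-wide
[4] i6,i7  ld;sll  -- 2-wide
[5] i8,i9  add;mulh  -- 2-wide
[6] i10  ld  -- no-port MEM/MEM
[7] i11  st  -- no-port MEM/MEM
[8] i12  st  -- tail

ISSUED = 3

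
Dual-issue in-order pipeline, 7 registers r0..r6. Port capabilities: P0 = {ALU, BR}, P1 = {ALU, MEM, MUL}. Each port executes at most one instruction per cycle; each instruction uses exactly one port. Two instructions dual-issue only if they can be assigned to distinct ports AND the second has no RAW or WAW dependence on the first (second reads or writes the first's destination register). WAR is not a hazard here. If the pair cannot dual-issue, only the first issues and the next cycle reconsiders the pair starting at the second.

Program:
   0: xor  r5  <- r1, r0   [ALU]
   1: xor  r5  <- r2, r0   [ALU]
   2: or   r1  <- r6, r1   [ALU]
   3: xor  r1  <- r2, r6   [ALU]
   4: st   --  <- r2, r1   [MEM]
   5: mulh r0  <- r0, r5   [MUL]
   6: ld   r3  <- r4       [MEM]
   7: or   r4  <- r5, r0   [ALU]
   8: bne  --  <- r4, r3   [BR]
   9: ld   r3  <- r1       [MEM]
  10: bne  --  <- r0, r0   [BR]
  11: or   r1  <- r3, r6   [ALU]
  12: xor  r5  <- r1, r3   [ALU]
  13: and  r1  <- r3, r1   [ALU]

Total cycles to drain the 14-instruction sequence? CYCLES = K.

CYCLES = 9

0. xor @i0  | WAW r5
1. xor+or @i1&i2  | 2-wide
2. xor @i3  | RAW r1
3. st @i4  | no-port MEM/MUL
4. mulh @i5  | no-port MUL/MEM
5. ld+or @i6&i7  | 2-wide
6. bne+ld @i8&i9  | 2-wide
7. bne+or @i10&i11  | 2-wide
8. xor+and @i12&i13  | 2-wide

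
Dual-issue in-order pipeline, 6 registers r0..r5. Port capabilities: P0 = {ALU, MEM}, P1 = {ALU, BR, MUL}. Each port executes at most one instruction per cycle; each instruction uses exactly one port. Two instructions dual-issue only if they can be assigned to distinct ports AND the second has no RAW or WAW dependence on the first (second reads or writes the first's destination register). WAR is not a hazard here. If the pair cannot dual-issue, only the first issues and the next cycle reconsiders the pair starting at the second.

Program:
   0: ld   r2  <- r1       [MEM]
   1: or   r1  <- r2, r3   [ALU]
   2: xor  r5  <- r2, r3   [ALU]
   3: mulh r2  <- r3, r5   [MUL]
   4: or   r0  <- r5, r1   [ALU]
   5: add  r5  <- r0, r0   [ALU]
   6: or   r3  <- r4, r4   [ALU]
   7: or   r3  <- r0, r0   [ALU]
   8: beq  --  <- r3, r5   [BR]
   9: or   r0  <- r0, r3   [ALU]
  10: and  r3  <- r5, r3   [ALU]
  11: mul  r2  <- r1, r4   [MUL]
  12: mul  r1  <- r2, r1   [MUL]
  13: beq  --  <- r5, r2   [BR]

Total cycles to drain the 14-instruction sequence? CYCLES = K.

CYCLES = 9

0. ld.MEM @i0  | RAW r2
1. or.ALU xor.ALU @i1,i2  | 2-wide
2. mulh.MUL or.ALU @i3,i4  | 2-wide
3. add.ALU or.ALU @i5,i6  | 2-wide
4. or.ALU @i7  | RAW r3
5. beq.BR or.ALU @i8,i9  | 2-wide
6. and.ALU mul.MUL @i10,i11  | 2-wide
7. mul.MUL @i12  | no-port MUL/BR
8. beq.BR @i13  | tail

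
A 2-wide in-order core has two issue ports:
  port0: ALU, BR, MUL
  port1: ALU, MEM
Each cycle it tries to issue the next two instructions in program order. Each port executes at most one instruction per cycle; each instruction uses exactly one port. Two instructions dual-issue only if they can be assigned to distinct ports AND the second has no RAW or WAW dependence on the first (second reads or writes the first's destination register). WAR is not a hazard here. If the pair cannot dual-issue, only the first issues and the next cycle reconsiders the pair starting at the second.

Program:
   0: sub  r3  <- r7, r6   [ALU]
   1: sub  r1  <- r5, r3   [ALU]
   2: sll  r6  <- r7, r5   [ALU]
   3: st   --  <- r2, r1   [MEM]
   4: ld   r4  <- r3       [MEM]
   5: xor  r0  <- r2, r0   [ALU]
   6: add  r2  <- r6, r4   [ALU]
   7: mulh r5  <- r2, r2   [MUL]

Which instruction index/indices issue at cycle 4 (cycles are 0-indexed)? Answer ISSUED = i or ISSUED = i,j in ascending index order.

ISSUED = 6

t=0 i0:sub ; RAW r3
t=1 i1&i2:sub/sll ; 2-wide
t=2 i3:st ; no-port MEM/MEM
t=3 i4&i5:ld/xor ; 2-wide
t=4 i6:add ; RAW r2
t=5 i7:mulh ; tail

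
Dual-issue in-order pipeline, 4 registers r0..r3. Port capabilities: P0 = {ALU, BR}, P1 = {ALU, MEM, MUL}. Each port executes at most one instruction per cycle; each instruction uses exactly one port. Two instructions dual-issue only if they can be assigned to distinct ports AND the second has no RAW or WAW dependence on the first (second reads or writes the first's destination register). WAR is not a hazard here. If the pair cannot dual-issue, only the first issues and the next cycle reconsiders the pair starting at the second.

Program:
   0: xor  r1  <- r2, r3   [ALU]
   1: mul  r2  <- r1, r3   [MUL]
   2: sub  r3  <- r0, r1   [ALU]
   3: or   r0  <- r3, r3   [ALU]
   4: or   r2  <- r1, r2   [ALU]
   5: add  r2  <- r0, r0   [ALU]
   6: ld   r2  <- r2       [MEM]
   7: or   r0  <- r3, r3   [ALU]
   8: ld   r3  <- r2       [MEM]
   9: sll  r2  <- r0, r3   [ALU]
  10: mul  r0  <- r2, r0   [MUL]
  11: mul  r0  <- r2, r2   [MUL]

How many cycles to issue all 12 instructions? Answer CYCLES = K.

CYCLES = 9

0. xor @i0  | RAW r1
1. mul sub @i1+i2  | pair
2. or or @i3+i4  | pair
3. add @i5  | RAW+WAW r2
4. ld or @i6+i7  | pair
5. ld @i8  | RAW r3
6. sll @i9  | RAW r2
7. mul @i10  | no-port MUL/MUL
8. mul @i11  | tail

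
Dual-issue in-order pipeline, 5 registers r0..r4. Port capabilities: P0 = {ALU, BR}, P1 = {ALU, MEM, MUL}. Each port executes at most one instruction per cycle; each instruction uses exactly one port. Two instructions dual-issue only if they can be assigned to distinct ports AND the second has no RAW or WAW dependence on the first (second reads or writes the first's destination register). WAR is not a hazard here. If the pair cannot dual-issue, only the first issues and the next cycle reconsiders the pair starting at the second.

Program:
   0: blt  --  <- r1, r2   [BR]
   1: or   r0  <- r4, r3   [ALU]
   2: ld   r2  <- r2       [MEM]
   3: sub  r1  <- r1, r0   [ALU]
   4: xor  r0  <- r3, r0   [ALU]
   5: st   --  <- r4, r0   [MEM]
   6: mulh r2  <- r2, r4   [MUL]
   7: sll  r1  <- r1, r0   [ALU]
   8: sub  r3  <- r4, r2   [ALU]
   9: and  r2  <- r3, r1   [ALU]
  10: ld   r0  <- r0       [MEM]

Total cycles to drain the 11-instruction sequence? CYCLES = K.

#0 head=0: blt.BR+or.ALU i0+i1 dual
#1 head=2: ld.MEM+sub.ALU i2+i3 dual
#2 head=4: xor.ALU i4 RAW r0
#3 head=5: st.MEM i5 no-port MEM/MUL
#4 head=6: mulh.MUL+sll.ALU i6+i7 dual
#5 head=8: sub.ALU i8 RAW r3
#6 head=9: and.ALU+ld.MEM i9+i10 dual

CYCLES = 7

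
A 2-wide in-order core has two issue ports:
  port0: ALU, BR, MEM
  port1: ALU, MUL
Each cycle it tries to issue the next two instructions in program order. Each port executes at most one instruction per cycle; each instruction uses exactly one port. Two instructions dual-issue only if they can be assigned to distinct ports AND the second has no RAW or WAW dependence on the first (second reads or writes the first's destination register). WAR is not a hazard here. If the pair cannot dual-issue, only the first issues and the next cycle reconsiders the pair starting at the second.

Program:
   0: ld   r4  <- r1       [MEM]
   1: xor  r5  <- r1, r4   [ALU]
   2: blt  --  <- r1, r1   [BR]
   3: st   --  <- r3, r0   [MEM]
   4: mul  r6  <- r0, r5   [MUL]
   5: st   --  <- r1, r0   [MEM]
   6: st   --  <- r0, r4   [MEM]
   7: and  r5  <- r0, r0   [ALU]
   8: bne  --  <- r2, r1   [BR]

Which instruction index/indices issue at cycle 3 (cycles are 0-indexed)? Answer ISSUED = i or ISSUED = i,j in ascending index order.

0. ld @i0  | RAW r4
1. xor blt @i1/i2  | pair
2. st mul @i3/i4  | pair
3. st @i5  | no-port MEM/MEM
4. st and @i6/i7  | pair
5. bne @i8  | tail

ISSUED = 5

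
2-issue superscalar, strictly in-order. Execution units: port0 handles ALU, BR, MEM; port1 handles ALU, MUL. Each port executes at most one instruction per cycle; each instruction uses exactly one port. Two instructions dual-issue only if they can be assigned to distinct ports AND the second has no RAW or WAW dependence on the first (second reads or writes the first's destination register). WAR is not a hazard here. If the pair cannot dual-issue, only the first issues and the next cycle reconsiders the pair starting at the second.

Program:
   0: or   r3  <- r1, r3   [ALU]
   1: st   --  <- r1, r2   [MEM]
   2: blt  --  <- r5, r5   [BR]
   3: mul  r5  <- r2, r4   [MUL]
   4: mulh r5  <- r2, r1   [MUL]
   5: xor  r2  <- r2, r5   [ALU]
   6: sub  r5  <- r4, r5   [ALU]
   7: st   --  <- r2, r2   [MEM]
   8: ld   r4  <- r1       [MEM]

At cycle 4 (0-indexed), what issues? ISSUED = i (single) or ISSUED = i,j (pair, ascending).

[0] i0/i1  or.ALU;st.MEM  -- dual
[1] i2/i3  blt.BR;mul.MUL  -- dual
[2] i4  mulh.MUL  -- RAW r5
[3] i5/i6  xor.ALU;sub.ALU  -- dual
[4] i7  st.MEM  -- no-port MEM/MEM
[5] i8  ld.MEM  -- tail

ISSUED = 7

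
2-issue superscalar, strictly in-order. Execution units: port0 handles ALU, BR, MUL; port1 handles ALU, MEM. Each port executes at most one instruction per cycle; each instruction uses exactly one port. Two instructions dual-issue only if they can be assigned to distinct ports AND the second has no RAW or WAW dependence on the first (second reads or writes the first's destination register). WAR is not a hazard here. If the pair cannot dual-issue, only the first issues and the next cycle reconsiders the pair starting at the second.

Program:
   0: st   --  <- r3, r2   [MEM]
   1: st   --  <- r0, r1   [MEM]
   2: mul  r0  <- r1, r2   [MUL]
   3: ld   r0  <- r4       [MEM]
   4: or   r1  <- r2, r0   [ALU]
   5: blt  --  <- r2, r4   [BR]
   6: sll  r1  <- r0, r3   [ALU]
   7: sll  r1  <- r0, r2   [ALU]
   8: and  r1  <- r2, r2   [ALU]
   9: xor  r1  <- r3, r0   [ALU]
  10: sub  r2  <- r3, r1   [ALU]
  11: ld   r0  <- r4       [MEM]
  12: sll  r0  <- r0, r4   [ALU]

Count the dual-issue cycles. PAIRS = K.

t=0 i0:st ; no-port MEM/MEM
t=1 i1&i2:st+mul ; dual
t=2 i3:ld ; RAW r0
t=3 i4&i5:or+blt ; dual
t=4 i6:sll ; WAW r1
t=5 i7:sll ; WAW r1
t=6 i8:and ; WAW r1
t=7 i9:xor ; RAW r1
t=8 i10&i11:sub+ld ; dual
t=9 i12:sll ; tail

PAIRS = 3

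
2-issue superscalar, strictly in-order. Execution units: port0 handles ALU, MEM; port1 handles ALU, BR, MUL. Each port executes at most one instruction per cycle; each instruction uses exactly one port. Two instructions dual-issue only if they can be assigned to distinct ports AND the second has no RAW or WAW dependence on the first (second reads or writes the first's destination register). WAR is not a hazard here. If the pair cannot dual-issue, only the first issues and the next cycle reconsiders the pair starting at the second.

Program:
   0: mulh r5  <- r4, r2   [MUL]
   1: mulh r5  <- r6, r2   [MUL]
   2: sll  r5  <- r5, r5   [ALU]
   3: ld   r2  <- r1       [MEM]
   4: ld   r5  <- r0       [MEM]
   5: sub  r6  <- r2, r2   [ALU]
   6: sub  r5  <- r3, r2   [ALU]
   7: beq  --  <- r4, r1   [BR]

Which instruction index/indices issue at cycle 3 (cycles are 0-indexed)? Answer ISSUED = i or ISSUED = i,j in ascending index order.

ISSUED = 4,5

[0] i0  mulh  -- no-port MUL/MUL
[1] i1  mulh  -- RAW+WAW r5
[2] i2&i3  sll/ld  -- dual
[3] i4&i5  ld/sub  -- dual
[4] i6&i7  sub/beq  -- dual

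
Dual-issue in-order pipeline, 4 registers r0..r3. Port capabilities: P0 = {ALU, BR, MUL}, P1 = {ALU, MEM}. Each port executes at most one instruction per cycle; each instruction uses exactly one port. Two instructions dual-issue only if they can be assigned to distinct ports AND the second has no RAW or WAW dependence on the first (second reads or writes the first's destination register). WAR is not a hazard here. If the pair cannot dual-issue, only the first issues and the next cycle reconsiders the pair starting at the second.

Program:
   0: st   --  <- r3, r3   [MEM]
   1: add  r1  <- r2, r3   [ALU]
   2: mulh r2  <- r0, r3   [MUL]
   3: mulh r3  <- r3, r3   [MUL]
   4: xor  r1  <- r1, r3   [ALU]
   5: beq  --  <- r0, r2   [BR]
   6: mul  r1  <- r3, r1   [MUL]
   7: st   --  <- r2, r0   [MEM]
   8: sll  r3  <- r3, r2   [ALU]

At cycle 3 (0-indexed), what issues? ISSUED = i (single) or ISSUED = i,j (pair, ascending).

0. st add @i0&i1  | pair
1. mulh @i2  | no-port MUL/MUL
2. mulh @i3  | RAW r3
3. xor beq @i4&i5  | pair
4. mul st @i6&i7  | pair
5. sll @i8  | tail

ISSUED = 4,5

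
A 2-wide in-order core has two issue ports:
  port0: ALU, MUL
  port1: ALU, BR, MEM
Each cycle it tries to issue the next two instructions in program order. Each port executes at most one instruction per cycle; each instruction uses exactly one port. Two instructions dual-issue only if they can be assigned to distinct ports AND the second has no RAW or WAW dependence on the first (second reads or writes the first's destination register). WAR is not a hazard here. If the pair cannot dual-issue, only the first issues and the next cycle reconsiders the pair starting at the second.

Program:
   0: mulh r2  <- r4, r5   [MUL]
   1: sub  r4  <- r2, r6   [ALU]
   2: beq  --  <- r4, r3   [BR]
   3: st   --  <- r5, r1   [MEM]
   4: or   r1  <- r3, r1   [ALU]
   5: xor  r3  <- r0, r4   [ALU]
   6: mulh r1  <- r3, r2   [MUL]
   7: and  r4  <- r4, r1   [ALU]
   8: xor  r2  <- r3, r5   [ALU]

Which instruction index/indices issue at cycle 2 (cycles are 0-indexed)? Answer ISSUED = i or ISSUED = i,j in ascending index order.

ISSUED = 2

c0: i0 mulh.MUL  RAW r2
c1: i1 sub.ALU  RAW r4
c2: i2 beq.BR  no-port BR/MEM
c3: i3/i4 st.MEM/or.ALU  dual
c4: i5 xor.ALU  RAW r3
c5: i6 mulh.MUL  RAW r1
c6: i7/i8 and.ALU/xor.ALU  dual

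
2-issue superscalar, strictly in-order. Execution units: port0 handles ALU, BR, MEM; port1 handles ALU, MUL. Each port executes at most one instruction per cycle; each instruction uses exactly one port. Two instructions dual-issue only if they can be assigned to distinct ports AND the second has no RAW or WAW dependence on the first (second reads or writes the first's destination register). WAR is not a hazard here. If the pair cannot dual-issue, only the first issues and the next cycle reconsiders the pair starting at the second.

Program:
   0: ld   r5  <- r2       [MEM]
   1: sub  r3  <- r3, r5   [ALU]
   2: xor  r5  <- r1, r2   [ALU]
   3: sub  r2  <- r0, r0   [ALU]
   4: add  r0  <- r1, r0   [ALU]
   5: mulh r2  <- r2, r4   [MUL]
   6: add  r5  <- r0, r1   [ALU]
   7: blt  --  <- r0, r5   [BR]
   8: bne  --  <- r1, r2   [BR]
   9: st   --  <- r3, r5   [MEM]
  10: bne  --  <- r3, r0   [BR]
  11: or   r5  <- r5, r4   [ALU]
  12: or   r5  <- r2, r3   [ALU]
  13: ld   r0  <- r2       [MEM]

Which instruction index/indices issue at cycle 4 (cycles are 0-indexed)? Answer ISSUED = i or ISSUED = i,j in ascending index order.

0. ld.MEM @i0  | RAW r5
1. sub.ALU;xor.ALU @i1,i2  | dual
2. sub.ALU;add.ALU @i3,i4  | dual
3. mulh.MUL;add.ALU @i5,i6  | dual
4. blt.BR @i7  | no-port BR/BR
5. bne.BR @i8  | no-port BR/MEM
6. st.MEM @i9  | no-port MEM/BR
7. bne.BR;or.ALU @i10,i11  | dual
8. or.ALU;ld.MEM @i12,i13  | dual

ISSUED = 7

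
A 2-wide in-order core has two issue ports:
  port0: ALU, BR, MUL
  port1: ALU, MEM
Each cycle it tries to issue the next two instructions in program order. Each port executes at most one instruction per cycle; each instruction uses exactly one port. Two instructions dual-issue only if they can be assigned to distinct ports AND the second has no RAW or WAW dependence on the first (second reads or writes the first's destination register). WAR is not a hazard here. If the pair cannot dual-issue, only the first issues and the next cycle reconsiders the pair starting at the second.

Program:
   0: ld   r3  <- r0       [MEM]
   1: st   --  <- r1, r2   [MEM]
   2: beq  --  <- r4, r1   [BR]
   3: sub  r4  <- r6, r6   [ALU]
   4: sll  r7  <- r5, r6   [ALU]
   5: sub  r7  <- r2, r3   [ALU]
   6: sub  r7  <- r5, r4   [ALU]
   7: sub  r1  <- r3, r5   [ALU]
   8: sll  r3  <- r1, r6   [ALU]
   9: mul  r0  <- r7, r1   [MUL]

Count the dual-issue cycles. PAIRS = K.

PAIRS = 4

0. ld @i0  | no-port MEM/MEM
1. st+beq @i1+i2  | dual
2. sub+sll @i3+i4  | dual
3. sub @i5  | WAW r7
4. sub+sub @i6+i7  | dual
5. sll+mul @i8+i9  | dual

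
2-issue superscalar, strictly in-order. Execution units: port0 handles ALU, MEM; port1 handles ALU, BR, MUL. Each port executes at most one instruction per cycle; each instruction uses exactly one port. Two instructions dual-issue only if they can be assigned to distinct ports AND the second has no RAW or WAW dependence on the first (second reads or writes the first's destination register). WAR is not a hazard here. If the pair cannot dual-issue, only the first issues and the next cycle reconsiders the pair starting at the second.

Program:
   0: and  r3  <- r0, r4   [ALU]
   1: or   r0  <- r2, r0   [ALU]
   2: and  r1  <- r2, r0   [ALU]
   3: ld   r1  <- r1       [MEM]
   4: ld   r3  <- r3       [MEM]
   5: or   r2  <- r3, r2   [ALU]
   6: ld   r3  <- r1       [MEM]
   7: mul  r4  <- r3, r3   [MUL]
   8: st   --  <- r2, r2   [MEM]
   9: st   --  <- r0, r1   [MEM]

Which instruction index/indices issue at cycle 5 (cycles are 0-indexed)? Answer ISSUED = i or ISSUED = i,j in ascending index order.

[0] i0&i1  and;or  -- pair
[1] i2  and  -- RAW+WAW r1
[2] i3  ld  -- no-port MEM/MEM
[3] i4  ld  -- RAW r3
[4] i5&i6  or;ld  -- pair
[5] i7&i8  mul;st  -- pair
[6] i9  st  -- tail

ISSUED = 7,8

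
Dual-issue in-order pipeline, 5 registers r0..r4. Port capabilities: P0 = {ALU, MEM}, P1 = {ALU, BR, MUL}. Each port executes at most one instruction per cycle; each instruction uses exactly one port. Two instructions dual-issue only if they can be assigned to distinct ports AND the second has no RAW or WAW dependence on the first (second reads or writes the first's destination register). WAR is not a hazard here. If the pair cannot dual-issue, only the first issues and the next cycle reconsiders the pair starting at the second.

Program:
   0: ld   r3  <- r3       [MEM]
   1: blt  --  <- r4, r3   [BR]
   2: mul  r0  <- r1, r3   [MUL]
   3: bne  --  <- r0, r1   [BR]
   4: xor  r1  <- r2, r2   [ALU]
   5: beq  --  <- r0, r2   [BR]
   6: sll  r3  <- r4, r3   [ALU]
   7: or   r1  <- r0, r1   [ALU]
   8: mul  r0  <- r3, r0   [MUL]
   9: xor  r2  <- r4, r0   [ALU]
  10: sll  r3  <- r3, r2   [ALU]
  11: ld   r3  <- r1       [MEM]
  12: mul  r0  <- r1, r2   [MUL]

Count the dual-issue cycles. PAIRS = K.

t=0 i0:ld.MEM ; RAW r3
t=1 i1:blt.BR ; no-port BR/MUL
t=2 i2:mul.MUL ; no-port MUL/BR
t=3 i3+i4:bne.BR xor.ALU ; dual
t=4 i5+i6:beq.BR sll.ALU ; dual
t=5 i7+i8:or.ALU mul.MUL ; dual
t=6 i9:xor.ALU ; RAW r2
t=7 i10:sll.ALU ; WAW r3
t=8 i11+i12:ld.MEM mul.MUL ; dual

PAIRS = 4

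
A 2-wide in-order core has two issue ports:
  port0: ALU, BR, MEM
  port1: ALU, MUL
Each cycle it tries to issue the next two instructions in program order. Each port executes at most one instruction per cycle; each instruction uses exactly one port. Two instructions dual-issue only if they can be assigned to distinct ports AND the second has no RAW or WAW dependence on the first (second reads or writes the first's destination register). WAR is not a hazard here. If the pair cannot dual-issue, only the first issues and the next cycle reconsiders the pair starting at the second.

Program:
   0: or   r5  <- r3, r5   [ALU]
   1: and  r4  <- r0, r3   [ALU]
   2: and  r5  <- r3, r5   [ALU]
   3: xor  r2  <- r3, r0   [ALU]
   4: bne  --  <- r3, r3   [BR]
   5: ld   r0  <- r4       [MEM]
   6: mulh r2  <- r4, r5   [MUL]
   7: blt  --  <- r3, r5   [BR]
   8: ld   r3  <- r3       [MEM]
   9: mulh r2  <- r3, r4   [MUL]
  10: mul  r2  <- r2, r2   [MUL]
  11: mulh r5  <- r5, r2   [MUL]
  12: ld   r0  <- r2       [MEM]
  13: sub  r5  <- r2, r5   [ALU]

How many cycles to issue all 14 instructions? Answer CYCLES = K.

t=0 i0+i1:or.ALU/and.ALU ; 2-wide
t=1 i2+i3:and.ALU/xor.ALU ; 2-wide
t=2 i4:bne.BR ; no-port BR/MEM
t=3 i5+i6:ld.MEM/mulh.MUL ; 2-wide
t=4 i7:blt.BR ; no-port BR/MEM
t=5 i8:ld.MEM ; RAW r3
t=6 i9:mulh.MUL ; no-port MUL/MUL
t=7 i10:mul.MUL ; no-port MUL/MUL
t=8 i11+i12:mulh.MUL/ld.MEM ; 2-wide
t=9 i13:sub.ALU ; tail

CYCLES = 10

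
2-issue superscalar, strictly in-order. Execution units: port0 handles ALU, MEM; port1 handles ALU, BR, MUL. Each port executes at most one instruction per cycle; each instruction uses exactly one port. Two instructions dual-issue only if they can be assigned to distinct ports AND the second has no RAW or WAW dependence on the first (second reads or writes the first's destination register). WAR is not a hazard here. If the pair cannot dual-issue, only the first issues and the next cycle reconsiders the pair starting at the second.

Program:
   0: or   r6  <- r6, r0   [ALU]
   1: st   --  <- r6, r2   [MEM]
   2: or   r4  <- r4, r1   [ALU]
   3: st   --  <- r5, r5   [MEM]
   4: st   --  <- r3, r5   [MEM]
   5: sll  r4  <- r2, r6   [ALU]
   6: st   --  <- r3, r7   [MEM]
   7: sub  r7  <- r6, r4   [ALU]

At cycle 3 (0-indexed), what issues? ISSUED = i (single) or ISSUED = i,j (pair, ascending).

0. or @i0  | RAW r6
1. st+or @i1+i2  | dual
2. st @i3  | no-port MEM/MEM
3. st+sll @i4+i5  | dual
4. st+sub @i6+i7  | dual

ISSUED = 4,5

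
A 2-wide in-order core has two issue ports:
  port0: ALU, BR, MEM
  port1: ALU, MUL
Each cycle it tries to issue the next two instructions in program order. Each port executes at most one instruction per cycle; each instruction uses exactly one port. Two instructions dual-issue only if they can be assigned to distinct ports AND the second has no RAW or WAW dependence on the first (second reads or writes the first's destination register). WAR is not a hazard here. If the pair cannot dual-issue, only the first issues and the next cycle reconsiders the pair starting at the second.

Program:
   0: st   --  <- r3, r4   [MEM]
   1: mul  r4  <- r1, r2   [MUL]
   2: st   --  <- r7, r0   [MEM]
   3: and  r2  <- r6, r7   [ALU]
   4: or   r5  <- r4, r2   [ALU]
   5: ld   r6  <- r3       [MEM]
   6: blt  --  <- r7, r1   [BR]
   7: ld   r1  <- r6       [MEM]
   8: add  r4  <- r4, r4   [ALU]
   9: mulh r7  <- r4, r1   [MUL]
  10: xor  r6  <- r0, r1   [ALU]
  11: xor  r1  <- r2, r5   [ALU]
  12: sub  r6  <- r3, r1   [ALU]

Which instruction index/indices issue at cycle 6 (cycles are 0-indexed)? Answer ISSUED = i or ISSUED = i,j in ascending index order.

ISSUED = 11

t=0 i0,i1:st;mul ; 2-wide
t=1 i2,i3:st;and ; 2-wide
t=2 i4,i5:or;ld ; 2-wide
t=3 i6:blt ; no-port BR/MEM
t=4 i7,i8:ld;add ; 2-wide
t=5 i9,i10:mulh;xor ; 2-wide
t=6 i11:xor ; RAW r1
t=7 i12:sub ; tail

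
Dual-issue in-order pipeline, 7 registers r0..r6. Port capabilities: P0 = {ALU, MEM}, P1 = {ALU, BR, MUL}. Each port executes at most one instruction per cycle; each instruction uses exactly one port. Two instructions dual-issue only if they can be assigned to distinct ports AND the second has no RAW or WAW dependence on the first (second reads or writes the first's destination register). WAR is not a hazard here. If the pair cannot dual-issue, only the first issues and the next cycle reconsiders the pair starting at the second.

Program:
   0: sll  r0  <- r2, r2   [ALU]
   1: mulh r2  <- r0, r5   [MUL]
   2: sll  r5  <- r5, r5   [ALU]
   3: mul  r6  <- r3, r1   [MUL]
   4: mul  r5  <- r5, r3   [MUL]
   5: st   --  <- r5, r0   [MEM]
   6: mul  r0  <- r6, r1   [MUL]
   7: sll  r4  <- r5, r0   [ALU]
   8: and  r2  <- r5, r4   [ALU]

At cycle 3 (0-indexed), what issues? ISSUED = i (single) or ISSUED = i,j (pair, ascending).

ISSUED = 4

[0] i0  sll.ALU  -- RAW r0
[1] i1&i2  mulh.MUL;sll.ALU  -- 2-wide
[2] i3  mul.MUL  -- no-port MUL/MUL
[3] i4  mul.MUL  -- RAW r5
[4] i5&i6  st.MEM;mul.MUL  -- 2-wide
[5] i7  sll.ALU  -- RAW r4
[6] i8  and.ALU  -- tail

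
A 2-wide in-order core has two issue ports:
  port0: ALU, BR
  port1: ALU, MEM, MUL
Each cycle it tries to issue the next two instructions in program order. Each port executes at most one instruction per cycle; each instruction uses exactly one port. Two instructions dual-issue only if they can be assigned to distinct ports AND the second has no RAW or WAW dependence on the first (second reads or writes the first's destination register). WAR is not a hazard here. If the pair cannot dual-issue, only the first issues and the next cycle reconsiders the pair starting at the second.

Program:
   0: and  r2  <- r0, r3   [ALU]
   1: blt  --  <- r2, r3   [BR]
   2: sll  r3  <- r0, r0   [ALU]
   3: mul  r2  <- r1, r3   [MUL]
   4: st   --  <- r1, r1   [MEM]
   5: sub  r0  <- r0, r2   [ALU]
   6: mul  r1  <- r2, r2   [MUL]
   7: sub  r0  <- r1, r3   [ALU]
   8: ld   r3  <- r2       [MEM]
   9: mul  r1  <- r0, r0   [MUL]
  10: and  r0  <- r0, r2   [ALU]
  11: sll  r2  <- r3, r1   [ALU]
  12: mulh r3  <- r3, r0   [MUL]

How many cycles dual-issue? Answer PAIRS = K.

PAIRS = 5

  cy0 -> i0 (and) RAW r2
  cy1 -> i1/i2 (blt+sll) 2-wide
  cy2 -> i3 (mul) no-port MUL/MEM
  cy3 -> i4/i5 (st+sub) 2-wide
  cy4 -> i6 (mul) RAW r1
  cy5 -> i7/i8 (sub+ld) 2-wide
  cy6 -> i9/i10 (mul+and) 2-wide
  cy7 -> i11/i12 (sll+mulh) 2-wide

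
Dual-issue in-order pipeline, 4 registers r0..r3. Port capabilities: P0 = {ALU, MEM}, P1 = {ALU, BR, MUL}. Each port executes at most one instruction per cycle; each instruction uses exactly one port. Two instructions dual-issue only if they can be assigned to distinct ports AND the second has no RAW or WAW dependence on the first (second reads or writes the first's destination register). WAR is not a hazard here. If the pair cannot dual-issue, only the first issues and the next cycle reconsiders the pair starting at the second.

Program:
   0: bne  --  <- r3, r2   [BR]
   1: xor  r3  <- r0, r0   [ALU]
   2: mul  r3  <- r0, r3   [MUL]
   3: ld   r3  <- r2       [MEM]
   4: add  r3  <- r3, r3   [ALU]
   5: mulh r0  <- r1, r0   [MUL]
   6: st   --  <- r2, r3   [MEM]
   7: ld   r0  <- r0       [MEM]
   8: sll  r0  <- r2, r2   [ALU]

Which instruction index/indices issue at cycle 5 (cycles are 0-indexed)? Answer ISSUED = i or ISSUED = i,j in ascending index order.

ISSUED = 7

[0] i0/i1  bne.BR+xor.ALU  -- pair
[1] i2  mul.MUL  -- WAW r3
[2] i3  ld.MEM  -- RAW+WAW r3
[3] i4/i5  add.ALU+mulh.MUL  -- pair
[4] i6  st.MEM  -- no-port MEM/MEM
[5] i7  ld.MEM  -- WAW r0
[6] i8  sll.ALU  -- tail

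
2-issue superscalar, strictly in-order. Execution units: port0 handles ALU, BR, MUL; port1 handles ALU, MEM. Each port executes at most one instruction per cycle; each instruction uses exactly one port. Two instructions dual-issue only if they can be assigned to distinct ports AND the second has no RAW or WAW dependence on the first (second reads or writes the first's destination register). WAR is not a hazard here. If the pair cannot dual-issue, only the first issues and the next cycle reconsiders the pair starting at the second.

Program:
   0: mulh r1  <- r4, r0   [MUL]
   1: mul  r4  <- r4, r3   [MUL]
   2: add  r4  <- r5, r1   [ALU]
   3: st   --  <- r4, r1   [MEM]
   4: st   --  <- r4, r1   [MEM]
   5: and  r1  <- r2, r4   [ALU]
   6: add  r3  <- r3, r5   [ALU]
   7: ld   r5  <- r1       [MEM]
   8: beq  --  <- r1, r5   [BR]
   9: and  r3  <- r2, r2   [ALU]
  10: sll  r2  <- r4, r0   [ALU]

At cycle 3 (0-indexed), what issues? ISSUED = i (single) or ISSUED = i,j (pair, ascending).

#0 head=0: mulh.MUL i0 no-port MUL/MUL
#1 head=1: mul.MUL i1 WAW r4
#2 head=2: add.ALU i2 RAW r4
#3 head=3: st.MEM i3 no-port MEM/MEM
#4 head=4: st.MEM/and.ALU i4/i5 2-wide
#5 head=6: add.ALU/ld.MEM i6/i7 2-wide
#6 head=8: beq.BR/and.ALU i8/i9 2-wide
#7 head=10: sll.ALU i10 tail

ISSUED = 3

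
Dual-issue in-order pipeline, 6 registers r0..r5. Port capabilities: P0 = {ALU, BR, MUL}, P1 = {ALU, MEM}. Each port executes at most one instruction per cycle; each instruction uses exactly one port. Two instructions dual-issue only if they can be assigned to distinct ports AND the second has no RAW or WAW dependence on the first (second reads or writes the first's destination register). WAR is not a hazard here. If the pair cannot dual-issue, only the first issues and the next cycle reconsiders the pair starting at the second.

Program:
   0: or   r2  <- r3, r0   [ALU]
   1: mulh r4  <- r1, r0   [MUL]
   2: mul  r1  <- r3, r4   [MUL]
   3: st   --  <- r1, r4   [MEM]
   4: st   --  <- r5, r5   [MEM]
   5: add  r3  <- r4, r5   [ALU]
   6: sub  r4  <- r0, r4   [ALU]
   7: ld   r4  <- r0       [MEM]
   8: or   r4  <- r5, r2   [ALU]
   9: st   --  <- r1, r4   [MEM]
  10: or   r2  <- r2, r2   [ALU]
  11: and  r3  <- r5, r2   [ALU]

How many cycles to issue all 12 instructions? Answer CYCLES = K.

#0 head=0: or mulh i0&i1 dual
#1 head=2: mul i2 RAW r1
#2 head=3: st i3 no-port MEM/MEM
#3 head=4: st add i4&i5 dual
#4 head=6: sub i6 WAW r4
#5 head=7: ld i7 WAW r4
#6 head=8: or i8 RAW r4
#7 head=9: st or i9&i10 dual
#8 head=11: and i11 tail

CYCLES = 9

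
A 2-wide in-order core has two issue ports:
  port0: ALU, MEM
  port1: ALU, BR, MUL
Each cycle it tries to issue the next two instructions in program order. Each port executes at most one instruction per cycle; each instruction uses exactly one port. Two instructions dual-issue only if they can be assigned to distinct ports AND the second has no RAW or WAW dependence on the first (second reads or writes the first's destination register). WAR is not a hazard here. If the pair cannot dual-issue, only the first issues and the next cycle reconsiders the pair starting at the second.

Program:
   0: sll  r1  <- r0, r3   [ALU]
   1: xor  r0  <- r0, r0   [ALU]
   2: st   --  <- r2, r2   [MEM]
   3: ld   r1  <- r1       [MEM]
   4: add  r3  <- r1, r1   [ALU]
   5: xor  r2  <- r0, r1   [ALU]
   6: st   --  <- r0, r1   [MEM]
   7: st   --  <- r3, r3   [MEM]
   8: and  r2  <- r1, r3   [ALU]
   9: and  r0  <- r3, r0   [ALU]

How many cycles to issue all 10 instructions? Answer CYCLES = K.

CYCLES = 7

t=0 i0&i1:sll.ALU/xor.ALU ; 2-wide
t=1 i2:st.MEM ; no-port MEM/MEM
t=2 i3:ld.MEM ; RAW r1
t=3 i4&i5:add.ALU/xor.ALU ; 2-wide
t=4 i6:st.MEM ; no-port MEM/MEM
t=5 i7&i8:st.MEM/and.ALU ; 2-wide
t=6 i9:and.ALU ; tail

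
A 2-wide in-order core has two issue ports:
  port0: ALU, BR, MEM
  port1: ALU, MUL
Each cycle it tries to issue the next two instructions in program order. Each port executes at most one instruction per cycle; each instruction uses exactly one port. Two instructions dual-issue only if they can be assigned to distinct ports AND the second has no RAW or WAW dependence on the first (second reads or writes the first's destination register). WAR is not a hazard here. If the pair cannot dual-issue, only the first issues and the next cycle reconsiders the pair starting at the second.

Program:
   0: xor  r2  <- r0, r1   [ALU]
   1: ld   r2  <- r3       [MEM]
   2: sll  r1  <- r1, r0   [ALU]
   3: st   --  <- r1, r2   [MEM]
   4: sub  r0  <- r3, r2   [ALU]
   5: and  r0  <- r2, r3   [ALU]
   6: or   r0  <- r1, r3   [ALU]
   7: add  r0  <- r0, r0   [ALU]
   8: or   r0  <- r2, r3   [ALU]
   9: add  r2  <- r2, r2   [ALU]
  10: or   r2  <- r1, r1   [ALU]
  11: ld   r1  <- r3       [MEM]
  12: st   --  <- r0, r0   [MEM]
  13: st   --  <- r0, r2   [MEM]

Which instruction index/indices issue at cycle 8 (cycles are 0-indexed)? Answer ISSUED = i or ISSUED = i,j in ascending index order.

t=0 i0:xor ; WAW r2
t=1 i1&i2:ld+sll ; 2-wide
t=2 i3&i4:st+sub ; 2-wide
t=3 i5:and ; WAW r0
t=4 i6:or ; RAW+WAW r0
t=5 i7:add ; WAW r0
t=6 i8&i9:or+add ; 2-wide
t=7 i10&i11:or+ld ; 2-wide
t=8 i12:st ; no-port MEM/MEM
t=9 i13:st ; tail

ISSUED = 12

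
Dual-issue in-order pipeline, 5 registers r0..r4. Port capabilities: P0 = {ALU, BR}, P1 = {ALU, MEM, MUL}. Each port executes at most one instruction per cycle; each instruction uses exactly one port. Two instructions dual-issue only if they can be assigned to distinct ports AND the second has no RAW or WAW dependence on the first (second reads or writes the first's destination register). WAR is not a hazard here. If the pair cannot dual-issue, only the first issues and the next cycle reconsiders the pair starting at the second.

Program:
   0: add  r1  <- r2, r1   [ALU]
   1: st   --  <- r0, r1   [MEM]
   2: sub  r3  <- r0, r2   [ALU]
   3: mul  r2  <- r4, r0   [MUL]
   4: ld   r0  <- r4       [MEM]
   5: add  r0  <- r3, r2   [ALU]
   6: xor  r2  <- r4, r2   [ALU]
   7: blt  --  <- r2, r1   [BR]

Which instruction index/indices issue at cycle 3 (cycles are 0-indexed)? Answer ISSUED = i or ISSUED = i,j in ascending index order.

c0: i0 add.ALU  RAW r1
c1: i1,i2 st.MEM;sub.ALU  dual
c2: i3 mul.MUL  no-port MUL/MEM
c3: i4 ld.MEM  WAW r0
c4: i5,i6 add.ALU;xor.ALU  dual
c5: i7 blt.BR  tail

ISSUED = 4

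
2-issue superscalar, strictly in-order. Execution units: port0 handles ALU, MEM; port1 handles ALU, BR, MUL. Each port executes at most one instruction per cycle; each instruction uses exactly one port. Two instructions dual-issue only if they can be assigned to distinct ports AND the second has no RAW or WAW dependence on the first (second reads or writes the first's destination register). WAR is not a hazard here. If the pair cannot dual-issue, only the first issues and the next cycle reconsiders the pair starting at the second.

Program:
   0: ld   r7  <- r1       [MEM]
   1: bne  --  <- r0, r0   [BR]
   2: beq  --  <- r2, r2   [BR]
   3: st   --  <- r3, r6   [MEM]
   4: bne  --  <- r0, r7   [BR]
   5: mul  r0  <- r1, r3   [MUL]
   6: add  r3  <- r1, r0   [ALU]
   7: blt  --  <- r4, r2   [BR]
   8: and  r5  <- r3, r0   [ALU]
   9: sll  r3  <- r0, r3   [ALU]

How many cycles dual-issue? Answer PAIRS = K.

[0] i0,i1  ld.MEM/bne.BR  -- 2-wide
[1] i2,i3  beq.BR/st.MEM  -- 2-wide
[2] i4  bne.BR  -- no-port BR/MUL
[3] i5  mul.MUL  -- RAW r0
[4] i6,i7  add.ALU/blt.BR  -- 2-wide
[5] i8,i9  and.ALU/sll.ALU  -- 2-wide

PAIRS = 4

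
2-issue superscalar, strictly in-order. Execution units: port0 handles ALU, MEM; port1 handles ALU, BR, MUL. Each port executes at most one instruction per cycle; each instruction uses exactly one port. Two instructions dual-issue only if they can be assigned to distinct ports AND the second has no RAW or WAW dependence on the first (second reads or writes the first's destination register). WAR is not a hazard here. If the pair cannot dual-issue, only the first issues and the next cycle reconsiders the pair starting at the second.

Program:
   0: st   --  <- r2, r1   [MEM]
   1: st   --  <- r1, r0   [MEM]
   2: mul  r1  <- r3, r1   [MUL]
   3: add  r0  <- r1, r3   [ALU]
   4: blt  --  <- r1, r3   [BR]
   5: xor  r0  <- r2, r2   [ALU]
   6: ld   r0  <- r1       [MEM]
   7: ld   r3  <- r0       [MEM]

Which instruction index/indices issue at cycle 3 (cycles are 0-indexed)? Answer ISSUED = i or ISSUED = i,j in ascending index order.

ISSUED = 5

#0 head=0: st.MEM i0 no-port MEM/MEM
#1 head=1: st.MEM+mul.MUL i1/i2 pair
#2 head=3: add.ALU+blt.BR i3/i4 pair
#3 head=5: xor.ALU i5 WAW r0
#4 head=6: ld.MEM i6 no-port MEM/MEM
#5 head=7: ld.MEM i7 tail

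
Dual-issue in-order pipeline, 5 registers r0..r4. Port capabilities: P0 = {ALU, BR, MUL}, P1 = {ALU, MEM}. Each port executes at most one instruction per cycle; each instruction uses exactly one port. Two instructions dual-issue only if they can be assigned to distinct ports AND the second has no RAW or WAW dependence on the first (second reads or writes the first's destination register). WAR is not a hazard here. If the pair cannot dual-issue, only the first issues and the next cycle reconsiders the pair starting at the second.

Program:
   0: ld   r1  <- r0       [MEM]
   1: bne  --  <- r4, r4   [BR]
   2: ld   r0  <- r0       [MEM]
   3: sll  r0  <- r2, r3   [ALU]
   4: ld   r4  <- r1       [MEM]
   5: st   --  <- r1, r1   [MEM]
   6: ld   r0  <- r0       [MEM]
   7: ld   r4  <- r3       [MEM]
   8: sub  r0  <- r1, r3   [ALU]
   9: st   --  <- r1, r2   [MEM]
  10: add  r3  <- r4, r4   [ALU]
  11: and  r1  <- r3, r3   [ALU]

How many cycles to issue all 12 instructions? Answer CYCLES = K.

CYCLES = 8

#0 head=0: ld.MEM/bne.BR i0/i1 pair
#1 head=2: ld.MEM i2 WAW r0
#2 head=3: sll.ALU/ld.MEM i3/i4 pair
#3 head=5: st.MEM i5 no-port MEM/MEM
#4 head=6: ld.MEM i6 no-port MEM/MEM
#5 head=7: ld.MEM/sub.ALU i7/i8 pair
#6 head=9: st.MEM/add.ALU i9/i10 pair
#7 head=11: and.ALU i11 tail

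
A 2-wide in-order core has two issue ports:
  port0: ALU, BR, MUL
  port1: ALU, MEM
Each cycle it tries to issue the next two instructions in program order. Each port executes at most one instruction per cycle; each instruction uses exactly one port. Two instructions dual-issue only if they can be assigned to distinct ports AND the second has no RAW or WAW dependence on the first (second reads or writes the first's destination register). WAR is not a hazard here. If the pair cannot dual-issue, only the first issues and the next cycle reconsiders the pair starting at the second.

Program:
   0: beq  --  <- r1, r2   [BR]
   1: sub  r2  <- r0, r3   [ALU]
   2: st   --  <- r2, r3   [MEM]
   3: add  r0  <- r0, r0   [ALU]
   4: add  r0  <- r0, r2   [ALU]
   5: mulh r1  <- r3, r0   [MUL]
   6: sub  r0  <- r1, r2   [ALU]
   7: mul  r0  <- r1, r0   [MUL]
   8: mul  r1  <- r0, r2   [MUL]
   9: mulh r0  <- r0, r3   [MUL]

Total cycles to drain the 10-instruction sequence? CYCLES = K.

#0 head=0: beq/sub i0+i1 dual
#1 head=2: st/add i2+i3 dual
#2 head=4: add i4 RAW r0
#3 head=5: mulh i5 RAW r1
#4 head=6: sub i6 RAW+WAW r0
#5 head=7: mul i7 no-port MUL/MUL
#6 head=8: mul i8 no-port MUL/MUL
#7 head=9: mulh i9 tail

CYCLES = 8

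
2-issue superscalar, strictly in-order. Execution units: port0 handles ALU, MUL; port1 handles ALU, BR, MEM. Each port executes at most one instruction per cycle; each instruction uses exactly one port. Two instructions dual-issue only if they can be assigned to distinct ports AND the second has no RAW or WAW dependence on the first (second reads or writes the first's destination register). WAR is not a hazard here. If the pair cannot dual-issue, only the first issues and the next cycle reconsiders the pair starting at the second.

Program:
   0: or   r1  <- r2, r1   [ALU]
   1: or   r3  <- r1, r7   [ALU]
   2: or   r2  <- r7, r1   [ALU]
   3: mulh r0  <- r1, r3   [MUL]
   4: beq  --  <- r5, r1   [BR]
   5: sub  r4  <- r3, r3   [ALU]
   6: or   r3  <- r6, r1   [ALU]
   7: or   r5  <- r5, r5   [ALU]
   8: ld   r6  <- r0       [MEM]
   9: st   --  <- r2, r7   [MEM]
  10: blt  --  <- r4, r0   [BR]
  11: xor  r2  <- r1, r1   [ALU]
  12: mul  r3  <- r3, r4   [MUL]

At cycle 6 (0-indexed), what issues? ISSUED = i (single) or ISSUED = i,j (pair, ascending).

ISSUED = 10,11

#0 head=0: or.ALU i0 RAW r1
#1 head=1: or.ALU/or.ALU i1/i2 dual
#2 head=3: mulh.MUL/beq.BR i3/i4 dual
#3 head=5: sub.ALU/or.ALU i5/i6 dual
#4 head=7: or.ALU/ld.MEM i7/i8 dual
#5 head=9: st.MEM i9 no-port MEM/BR
#6 head=10: blt.BR/xor.ALU i10/i11 dual
#7 head=12: mul.MUL i12 tail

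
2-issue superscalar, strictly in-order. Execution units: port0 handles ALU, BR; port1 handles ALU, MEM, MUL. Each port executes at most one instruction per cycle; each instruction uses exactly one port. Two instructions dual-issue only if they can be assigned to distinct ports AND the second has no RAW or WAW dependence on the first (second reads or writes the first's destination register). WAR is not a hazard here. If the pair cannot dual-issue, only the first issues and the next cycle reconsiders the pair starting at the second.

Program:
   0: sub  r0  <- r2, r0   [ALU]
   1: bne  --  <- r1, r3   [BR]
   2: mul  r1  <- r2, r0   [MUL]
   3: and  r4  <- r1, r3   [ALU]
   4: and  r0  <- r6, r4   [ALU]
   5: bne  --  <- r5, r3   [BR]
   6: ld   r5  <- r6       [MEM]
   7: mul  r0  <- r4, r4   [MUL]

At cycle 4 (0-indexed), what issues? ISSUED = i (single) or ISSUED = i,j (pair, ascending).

  cy0 -> i0,i1 (sub;bne) 2-wide
  cy1 -> i2 (mul) RAW r1
  cy2 -> i3 (and) RAW r4
  cy3 -> i4,i5 (and;bne) 2-wide
  cy4 -> i6 (ld) no-port MEM/MUL
  cy5 -> i7 (mul) tail

ISSUED = 6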